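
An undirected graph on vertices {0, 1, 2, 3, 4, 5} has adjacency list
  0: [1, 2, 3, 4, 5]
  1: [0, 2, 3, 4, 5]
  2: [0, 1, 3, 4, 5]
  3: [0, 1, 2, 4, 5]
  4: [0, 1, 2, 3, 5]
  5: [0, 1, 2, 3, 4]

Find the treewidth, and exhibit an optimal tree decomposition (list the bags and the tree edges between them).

Treewidth 5.
One such decomposition:
Bags: B1 = {0, 1, 2, 3, 4, 5}
Tree: (single bag)

With just one bag of size 6, the width is 6 − 1 = 5, so tw(G) ≤ 5. For the lower bound, the 6 vertices {0, 1, 2, 3, 4, 5} are pairwise adjacent, and any tree decomposition puts a clique entirely inside one bag — forcing width ≥ 5. Hence tw(G) = 5 exactly.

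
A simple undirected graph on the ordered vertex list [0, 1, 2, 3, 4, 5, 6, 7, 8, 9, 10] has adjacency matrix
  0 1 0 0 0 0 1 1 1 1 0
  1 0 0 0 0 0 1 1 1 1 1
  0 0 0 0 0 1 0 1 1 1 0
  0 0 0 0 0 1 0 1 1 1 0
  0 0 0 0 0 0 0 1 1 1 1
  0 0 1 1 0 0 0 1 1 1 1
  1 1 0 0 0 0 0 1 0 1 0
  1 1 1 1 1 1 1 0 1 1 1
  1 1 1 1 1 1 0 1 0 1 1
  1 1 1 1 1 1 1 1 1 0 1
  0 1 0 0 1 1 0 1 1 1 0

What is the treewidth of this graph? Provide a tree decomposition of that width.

Treewidth 4.
One optimal decomposition is:
Bags: B1 = {2, 5, 7, 8, 9}  B2 = {5, 7, 8, 9, 10}  B3 = {1, 7, 8, 9, 10}  B4 = {0, 1, 7, 8, 9}  B5 = {3, 5, 7, 8, 9}  B6 = {0, 1, 6, 7, 9}  B7 = {4, 7, 8, 9, 10}
Tree: B1–B2, B2–B3, B3–B4, B1–B5, B4–B6, B2–B7

Each bag holds 5 vertices, so the decomposition has width 4, which upper-bounds the treewidth. For the lower bound, the 5 vertices {0, 1, 7, 8, 9} are pairwise adjacent, and any tree decomposition puts a clique entirely inside one bag — forcing width ≥ 4. The upper and lower bounds meet at 4, so that is the treewidth.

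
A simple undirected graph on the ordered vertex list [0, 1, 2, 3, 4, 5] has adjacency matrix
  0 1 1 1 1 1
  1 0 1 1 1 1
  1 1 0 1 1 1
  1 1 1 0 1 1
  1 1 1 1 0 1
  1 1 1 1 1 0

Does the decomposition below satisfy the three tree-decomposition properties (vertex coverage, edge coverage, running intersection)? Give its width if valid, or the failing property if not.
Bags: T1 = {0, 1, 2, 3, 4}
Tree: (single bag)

No — vertex 5 appears in no bag.

A tree decomposition must satisfy three properties: every vertex lies in some bag; for every edge, both endpoints lie together in some bag; and for every vertex, the bags containing it form a connected subtree. Here vertex 5 appears in no bag, so the decomposition is invalid.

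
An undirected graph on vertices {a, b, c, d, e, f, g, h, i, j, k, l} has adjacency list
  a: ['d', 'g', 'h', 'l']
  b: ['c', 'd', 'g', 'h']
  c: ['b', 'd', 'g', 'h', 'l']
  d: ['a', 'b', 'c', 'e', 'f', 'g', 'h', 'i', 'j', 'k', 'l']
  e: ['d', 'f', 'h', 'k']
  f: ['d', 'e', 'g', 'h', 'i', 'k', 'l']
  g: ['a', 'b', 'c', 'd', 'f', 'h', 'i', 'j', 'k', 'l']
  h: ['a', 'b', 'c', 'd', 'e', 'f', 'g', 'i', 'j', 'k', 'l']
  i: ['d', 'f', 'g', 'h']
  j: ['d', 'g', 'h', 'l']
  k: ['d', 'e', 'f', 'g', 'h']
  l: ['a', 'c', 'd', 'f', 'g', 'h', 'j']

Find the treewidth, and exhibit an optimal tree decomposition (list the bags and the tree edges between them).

Treewidth 4.
One optimal decomposition is:
Bags: B1 = {a, d, g, h, l}  B2 = {c, d, g, h, l}  B3 = {d, f, g, h, l}  B4 = {d, f, g, h, k}  B5 = {d, f, g, h, i}  B6 = {b, c, d, g, h}  B7 = {d, g, h, j, l}  B8 = {d, e, f, h, k}
Tree: B1–B2, B2–B3, B3–B4, B4–B5, B2–B6, B1–B7, B4–B8

The largest bag has 5 vertices, giving width 4; this decomposition certifies tw(G) ≤ 4. On the other hand G contains the 5-clique {d, g, h, j, l}. A clique must lie in a single bag of any decomposition, so no decomposition can have width below 4. Therefore the treewidth is 4.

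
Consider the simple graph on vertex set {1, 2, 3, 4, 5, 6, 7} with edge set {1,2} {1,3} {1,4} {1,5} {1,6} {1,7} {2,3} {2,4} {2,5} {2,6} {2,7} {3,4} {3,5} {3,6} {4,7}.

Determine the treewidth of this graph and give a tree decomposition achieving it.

Treewidth 3.
One such decomposition:
Bags: B1 = {1, 2, 3, 4}  B2 = {1, 2, 3, 6}  B3 = {1, 2, 3, 5}  B4 = {1, 2, 4, 7}
Tree: B1–B2, B1–B3, B1–B4

Each bag holds 4 vertices, so the decomposition has width 3, which upper-bounds the treewidth. On the other hand G contains the 4-clique {1, 2, 3, 4}. A clique must lie in a single bag of any decomposition, so no decomposition can have width below 3. The upper and lower bounds meet at 3, so that is the treewidth.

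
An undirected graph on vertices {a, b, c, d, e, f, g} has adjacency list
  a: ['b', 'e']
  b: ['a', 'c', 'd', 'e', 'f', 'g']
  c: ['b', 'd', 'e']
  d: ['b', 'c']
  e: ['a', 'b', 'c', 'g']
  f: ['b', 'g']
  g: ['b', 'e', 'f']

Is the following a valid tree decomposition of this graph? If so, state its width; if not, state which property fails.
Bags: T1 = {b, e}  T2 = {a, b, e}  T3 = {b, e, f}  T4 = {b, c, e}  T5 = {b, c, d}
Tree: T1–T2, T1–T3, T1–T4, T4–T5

No — vertex g appears in no bag.

A tree decomposition must satisfy three properties: every vertex lies in some bag; for every edge, both endpoints lie together in some bag; and for every vertex, the bags containing it form a connected subtree. Here vertex g appears in no bag, so the decomposition is invalid.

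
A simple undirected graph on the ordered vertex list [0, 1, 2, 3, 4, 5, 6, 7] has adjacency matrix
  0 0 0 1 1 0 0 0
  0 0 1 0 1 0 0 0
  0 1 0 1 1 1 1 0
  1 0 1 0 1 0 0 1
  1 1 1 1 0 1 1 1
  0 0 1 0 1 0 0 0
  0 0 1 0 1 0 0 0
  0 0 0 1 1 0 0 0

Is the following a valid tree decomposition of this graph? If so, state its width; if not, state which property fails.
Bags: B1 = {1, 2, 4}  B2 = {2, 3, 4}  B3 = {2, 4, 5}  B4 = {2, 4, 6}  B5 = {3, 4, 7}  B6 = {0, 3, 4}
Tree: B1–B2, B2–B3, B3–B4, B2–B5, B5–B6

Checking the three conditions: (i) the bags cover all of {0, 1, 2, 3, 4, 5, 6, 7}; (ii) for each edge, some bag contains both endpoints; (iii) the bags containing any fixed vertex form a subtree. All hold, so the decomposition is valid with width 3 − 1 = 2.

Yes; width 2.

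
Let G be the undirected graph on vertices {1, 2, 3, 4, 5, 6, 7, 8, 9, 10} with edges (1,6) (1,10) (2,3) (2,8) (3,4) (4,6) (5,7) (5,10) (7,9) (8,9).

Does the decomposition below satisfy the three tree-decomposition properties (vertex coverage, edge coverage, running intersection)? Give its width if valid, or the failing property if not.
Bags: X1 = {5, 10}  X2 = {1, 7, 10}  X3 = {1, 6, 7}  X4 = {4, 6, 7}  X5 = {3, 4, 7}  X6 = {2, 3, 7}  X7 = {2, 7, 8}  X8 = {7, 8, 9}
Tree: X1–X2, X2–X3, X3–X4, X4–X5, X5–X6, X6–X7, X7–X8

No — edge (7,5) lies in no bag.

A tree decomposition must satisfy three properties: every vertex lies in some bag; for every edge, both endpoints lie together in some bag; and for every vertex, the bags containing it form a connected subtree. Here edge (7,5) lies in no bag, so the decomposition is invalid.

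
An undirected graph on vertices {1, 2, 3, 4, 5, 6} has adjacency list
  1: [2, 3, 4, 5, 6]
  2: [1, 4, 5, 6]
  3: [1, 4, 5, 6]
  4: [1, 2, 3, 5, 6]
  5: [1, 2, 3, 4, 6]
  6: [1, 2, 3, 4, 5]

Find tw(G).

A width-4 tree decomposition is:
Bags: B1 = {1, 2, 4, 5, 6}  B2 = {1, 3, 4, 5, 6}
Tree: B1–B2
Every bag has size at most 5, so the width is 5 − 1 = 4 and tw(G) ≤ 4. On the other hand G contains the 5-clique {1, 2, 4, 5, 6}. A clique must lie in a single bag of any decomposition, so no decomposition can have width below 4. Therefore the treewidth is 4.

4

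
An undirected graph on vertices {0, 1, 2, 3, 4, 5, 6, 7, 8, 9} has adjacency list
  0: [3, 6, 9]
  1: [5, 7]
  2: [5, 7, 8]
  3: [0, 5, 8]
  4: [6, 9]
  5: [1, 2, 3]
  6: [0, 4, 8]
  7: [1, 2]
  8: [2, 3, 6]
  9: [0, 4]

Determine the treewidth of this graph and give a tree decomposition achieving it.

Treewidth 2.
One optimal decomposition is:
Bags: B1 = {1, 5, 7}  B2 = {2, 5, 7}  B3 = {2, 3, 5}  B4 = {2, 3, 8}  B5 = {0, 3, 8}  B6 = {0, 6, 8}  B7 = {0, 6, 9}  B8 = {4, 6, 9}
Tree: B1–B2, B2–B3, B3–B4, B4–B5, B5–B6, B6–B7, B7–B8

The largest bag has 3 vertices, giving width 2; this decomposition certifies tw(G) ≤ 2. For the lower bound, G contains the cycle 1–7–2–5–1, so G is not a forest; only forests have treewidth ≤ 1, hence tw(G) ≥ 2. Therefore the treewidth is 2.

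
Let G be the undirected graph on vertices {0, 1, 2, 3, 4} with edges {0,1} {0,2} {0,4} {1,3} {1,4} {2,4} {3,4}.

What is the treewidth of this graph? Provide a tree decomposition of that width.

Every bag has size at most 3, so the width is 3 − 1 = 2 and tw(G) ≤ 2. For the lower bound, the 3 vertices {0, 1, 4} are pairwise adjacent, and any tree decomposition puts a clique entirely inside one bag — forcing width ≥ 2. Therefore the treewidth is 2.

Treewidth 2.
One optimal decomposition is:
Bags: B1 = {0, 1, 4}  B2 = {1, 3, 4}  B3 = {0, 2, 4}
Tree: B1–B2, B1–B3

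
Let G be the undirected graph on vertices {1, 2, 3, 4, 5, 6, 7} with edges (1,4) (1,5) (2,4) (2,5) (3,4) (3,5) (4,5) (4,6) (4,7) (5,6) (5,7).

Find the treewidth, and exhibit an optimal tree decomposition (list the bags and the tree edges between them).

Treewidth 2.
One optimal decomposition is:
Bags: B1 = {4, 5, 7}  B2 = {2, 4, 5}  B3 = {4, 5, 6}  B4 = {1, 4, 5}  B5 = {3, 4, 5}
Tree: B1–B2, B1–B3, B1–B4, B4–B5

Each bag holds 3 vertices, so the decomposition has width 2, which upper-bounds the treewidth. Conversely, {1, 4, 5} is a clique of size 3, and the vertices of any clique must share a bag in every tree decomposition; so some bag has ≥ 3 vertices and tw(G) ≥ 2. Therefore the treewidth is 2.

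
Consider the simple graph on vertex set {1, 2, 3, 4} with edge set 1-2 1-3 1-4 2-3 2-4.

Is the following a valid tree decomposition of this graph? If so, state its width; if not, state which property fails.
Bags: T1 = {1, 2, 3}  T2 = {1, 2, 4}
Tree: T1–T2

Checking the three conditions: (i) the bags cover all of {1, 2, 3, 4}; (ii) for each edge, some bag contains both endpoints; (iii) the bags containing any fixed vertex form a subtree. All hold, so the decomposition is valid with width 3 − 1 = 2.

Yes; width 2.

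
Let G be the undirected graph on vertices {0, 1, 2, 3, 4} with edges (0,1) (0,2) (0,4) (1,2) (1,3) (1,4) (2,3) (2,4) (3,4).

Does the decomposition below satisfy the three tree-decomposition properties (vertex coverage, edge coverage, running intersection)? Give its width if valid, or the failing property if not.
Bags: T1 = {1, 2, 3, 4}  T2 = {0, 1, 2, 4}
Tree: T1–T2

Checking the three conditions: (i) the bags cover all of {0, 1, 2, 3, 4}; (ii) for each edge, some bag contains both endpoints; (iii) the bags containing any fixed vertex form a subtree. All hold, so the decomposition is valid with width 4 − 1 = 3.

Yes; width 3.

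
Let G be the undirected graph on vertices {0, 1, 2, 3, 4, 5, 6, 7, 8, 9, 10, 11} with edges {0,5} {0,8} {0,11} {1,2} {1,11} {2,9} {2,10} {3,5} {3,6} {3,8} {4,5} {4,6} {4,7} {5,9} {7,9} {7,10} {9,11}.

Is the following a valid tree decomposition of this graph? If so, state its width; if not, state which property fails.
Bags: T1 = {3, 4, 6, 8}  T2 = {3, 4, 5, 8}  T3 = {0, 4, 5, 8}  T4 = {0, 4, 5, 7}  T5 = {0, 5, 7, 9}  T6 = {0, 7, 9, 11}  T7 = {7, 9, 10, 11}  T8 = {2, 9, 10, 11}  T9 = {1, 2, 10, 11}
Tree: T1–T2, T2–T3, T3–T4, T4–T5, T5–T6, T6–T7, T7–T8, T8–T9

Yes; width 3.

Every vertex of G appears in some bag (union = {0, 1, 2, 3, 4, 5, 6, 7, 8, 9, 10, 11}); every edge is covered by a bag; and for each vertex v the set of bags containing v is connected in the bag tree. The decomposition is therefore valid. The largest bag has 4 vertices, so the width is 3.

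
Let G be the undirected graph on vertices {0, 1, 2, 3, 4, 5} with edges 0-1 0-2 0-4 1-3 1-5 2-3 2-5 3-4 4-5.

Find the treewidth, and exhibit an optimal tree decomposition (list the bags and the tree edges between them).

Treewidth 3.
Bags: B1 = {1, 2, 4, 5}  B2 = {1, 2, 3, 4}  B3 = {0, 1, 2, 4}
Tree: B1–B2, B2–B3

Every bag has size at most 4, so the width is 4 − 1 = 3 and tw(G) ≤ 3. For the lower bound: the 4 vertex sets {2,5}, {1,3}, {4}, {0} are disjoint, each induces a connected subgraph, and every pair is joined by at least one edge of G. Contracting each set to a single vertex therefore yields K_{4} as a minor, and since treewidth is minor-monotone, tw(G) ≥ tw(K_{4}) = 3. Combining the bounds, tw(G) = 3.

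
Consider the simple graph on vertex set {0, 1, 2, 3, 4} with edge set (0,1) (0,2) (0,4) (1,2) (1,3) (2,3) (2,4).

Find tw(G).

A width-2 tree decomposition is:
Bags: B1 = {0, 2, 4}  B2 = {0, 1, 2}  B3 = {1, 2, 3}
Tree: B1–B2, B2–B3
The largest bag has 3 vertices, giving width 2; this decomposition certifies tw(G) ≤ 2. Conversely, {0, 1, 2} is a clique of size 3, and the vertices of any clique must share a bag in every tree decomposition; so some bag has ≥ 3 vertices and tw(G) ≥ 2. Combining the bounds, tw(G) = 2.

2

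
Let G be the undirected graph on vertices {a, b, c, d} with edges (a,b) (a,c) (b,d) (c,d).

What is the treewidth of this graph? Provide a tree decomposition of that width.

Treewidth 2.
One optimal decomposition is:
Bags: B1 = {b, c, d}  B2 = {a, b, c}
Tree: B1–B2

Each bag holds 3 vertices, so the decomposition has width 2, which upper-bounds the treewidth. For the lower bound, G contains the cycle b–d–c–a–b, so G is not a forest; only forests have treewidth ≤ 1, hence tw(G) ≥ 2. Combining the bounds, tw(G) = 2.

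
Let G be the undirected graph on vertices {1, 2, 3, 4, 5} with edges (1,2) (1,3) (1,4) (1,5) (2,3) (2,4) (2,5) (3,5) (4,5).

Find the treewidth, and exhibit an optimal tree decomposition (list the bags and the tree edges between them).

The largest bag has 4 vertices, giving width 3; this decomposition certifies tw(G) ≤ 3. On the other hand G contains the 4-clique {1, 2, 3, 5}. A clique must lie in a single bag of any decomposition, so no decomposition can have width below 3. Combining the bounds, tw(G) = 3.

Treewidth 3.
One optimal decomposition is:
Bags: B1 = {1, 2, 4, 5}  B2 = {1, 2, 3, 5}
Tree: B1–B2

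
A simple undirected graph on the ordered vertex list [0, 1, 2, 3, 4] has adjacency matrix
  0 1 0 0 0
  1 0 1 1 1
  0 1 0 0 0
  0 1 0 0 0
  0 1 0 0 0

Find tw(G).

A width-1 tree decomposition is:
Bags: B1 = {1, 4}  B2 = {0, 1}  B3 = {1, 2}  B4 = {1, 3}
Tree: B1–B2, B1–B3, B1–B4
Every bag has size at most 2, so the width is 2 − 1 = 1 and tw(G) ≤ 1. Any graph with an edge has treewidth ≥ 1, and G has the edge 4–1. The upper and lower bounds meet at 1, so that is the treewidth.

1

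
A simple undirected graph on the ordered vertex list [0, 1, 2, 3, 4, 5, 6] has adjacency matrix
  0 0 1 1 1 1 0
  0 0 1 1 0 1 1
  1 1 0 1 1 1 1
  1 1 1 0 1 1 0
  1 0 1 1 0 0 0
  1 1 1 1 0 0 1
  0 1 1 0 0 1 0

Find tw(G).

A width-3 tree decomposition is:
Bags: B1 = {0, 2, 3, 5}  B2 = {0, 2, 3, 4}  B3 = {1, 2, 3, 5}  B4 = {1, 2, 5, 6}
Tree: B1–B2, B1–B3, B3–B4
Every bag has size at most 4, so the width is 4 − 1 = 3 and tw(G) ≤ 3. Conversely, {0, 2, 3, 4} is a clique of size 4, and the vertices of any clique must share a bag in every tree decomposition; so some bag has ≥ 4 vertices and tw(G) ≥ 3. Therefore the treewidth is 3.

3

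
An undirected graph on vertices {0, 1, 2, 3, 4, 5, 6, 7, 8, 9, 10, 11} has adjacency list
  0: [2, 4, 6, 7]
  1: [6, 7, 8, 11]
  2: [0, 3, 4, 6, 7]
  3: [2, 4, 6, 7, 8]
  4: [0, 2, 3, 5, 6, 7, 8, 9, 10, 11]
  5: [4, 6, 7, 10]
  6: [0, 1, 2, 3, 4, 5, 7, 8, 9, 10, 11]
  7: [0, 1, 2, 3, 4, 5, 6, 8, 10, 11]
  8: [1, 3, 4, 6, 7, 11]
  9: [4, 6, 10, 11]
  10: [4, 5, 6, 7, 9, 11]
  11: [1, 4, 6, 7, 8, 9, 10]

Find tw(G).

4

A width-4 tree decomposition is:
Bags: B1 = {1, 6, 7, 8, 11}  B2 = {4, 6, 7, 8, 11}  B3 = {3, 4, 6, 7, 8}  B4 = {2, 3, 4, 6, 7}  B5 = {4, 6, 7, 10, 11}  B6 = {4, 5, 6, 7, 10}  B7 = {0, 2, 4, 6, 7}  B8 = {4, 6, 9, 10, 11}
Tree: B1–B2, B2–B3, B3–B4, B2–B5, B5–B6, B4–B7, B5–B8
Each bag holds 5 vertices, so the decomposition has width 4, which upper-bounds the treewidth. Conversely, {1, 6, 7, 8, 11} is a clique of size 5, and the vertices of any clique must share a bag in every tree decomposition; so some bag has ≥ 5 vertices and tw(G) ≥ 4. Therefore the treewidth is 4.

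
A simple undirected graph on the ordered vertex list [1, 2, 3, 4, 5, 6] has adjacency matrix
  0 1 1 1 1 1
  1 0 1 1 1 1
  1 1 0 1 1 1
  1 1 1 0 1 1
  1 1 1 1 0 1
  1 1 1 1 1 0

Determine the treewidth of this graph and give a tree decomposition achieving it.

Treewidth 5.
One optimal decomposition is:
Bags: B1 = {1, 2, 3, 4, 5, 6}
Tree: (single bag)

With just one bag of size 6, the width is 6 − 1 = 5, so tw(G) ≤ 5. For the lower bound, the 6 vertices {1, 2, 3, 4, 5, 6} are pairwise adjacent, and any tree decomposition puts a clique entirely inside one bag — forcing width ≥ 5. The upper and lower bounds meet at 5, so that is the treewidth.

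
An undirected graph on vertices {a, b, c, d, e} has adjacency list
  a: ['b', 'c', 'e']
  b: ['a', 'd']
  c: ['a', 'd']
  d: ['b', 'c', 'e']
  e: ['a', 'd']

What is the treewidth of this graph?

2

A width-2 tree decomposition is:
Bags: B1 = {a, b, d}  B2 = {a, c, d}  B3 = {a, d, e}
Tree: B1–B2, B2–B3
Each bag holds 3 vertices, so the decomposition has width 2, which upper-bounds the treewidth. Since d–b–a–c–d is a cycle in G, G is not acyclic. Forests are exactly the graphs of treewidth ≤ 1, so tw(G) ≥ 2. The upper and lower bounds meet at 2, so that is the treewidth.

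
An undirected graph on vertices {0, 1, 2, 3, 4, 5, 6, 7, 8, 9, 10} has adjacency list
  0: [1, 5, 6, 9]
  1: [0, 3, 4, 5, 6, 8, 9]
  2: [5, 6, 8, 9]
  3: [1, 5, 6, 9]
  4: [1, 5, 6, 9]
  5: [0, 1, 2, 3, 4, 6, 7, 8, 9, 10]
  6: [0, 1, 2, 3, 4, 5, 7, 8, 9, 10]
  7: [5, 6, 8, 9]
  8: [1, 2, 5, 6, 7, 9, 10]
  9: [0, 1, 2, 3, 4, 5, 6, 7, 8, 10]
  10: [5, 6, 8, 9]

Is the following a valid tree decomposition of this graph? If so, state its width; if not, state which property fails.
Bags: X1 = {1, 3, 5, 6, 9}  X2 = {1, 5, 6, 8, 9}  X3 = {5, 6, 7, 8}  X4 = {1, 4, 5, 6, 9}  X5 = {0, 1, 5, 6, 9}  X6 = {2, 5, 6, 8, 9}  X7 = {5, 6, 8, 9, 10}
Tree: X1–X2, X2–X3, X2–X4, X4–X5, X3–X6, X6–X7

A tree decomposition must satisfy three properties: every vertex lies in some bag; for every edge, both endpoints lie together in some bag; and for every vertex, the bags containing it form a connected subtree. Here edge (9,7) lies in no bag, so the decomposition is invalid.

No — edge (9,7) lies in no bag.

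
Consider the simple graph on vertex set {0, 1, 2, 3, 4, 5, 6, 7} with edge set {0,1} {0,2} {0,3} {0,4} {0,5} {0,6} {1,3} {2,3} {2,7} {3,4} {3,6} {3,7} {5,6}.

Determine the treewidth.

2

A width-2 tree decomposition is:
Bags: B1 = {0, 2, 3}  B2 = {0, 3, 6}  B3 = {0, 1, 3}  B4 = {0, 3, 4}  B5 = {2, 3, 7}  B6 = {0, 5, 6}
Tree: B1–B2, B2–B3, B1–B4, B1–B5, B2–B6
Every bag has size at most 3, so the width is 3 − 1 = 2 and tw(G) ≤ 2. On the other hand G contains the 3-clique {0, 1, 3}. A clique must lie in a single bag of any decomposition, so no decomposition can have width below 2. The upper and lower bounds meet at 2, so that is the treewidth.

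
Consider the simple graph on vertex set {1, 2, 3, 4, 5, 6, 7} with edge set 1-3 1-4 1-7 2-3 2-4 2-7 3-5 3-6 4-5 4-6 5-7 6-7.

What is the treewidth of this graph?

3

A width-3 tree decomposition is:
Bags: B1 = {1, 3, 4, 7}  B2 = {3, 4, 5, 7}  B3 = {3, 4, 6, 7}  B4 = {2, 3, 4, 7}
Tree: B1–B2, B2–B3, B3–B4
Every bag has size at most 4, so the width is 4 − 1 = 3 and tw(G) ≤ 3. For the lower bound: the 4 vertex sets {1,7}, {4,5}, {3}, {6} are disjoint, each induces a connected subgraph, and every pair is joined by at least one edge of G. Contracting each set to a single vertex therefore yields K_{4} as a minor, and since treewidth is minor-monotone, tw(G) ≥ tw(K_{4}) = 3. The upper and lower bounds meet at 3, so that is the treewidth.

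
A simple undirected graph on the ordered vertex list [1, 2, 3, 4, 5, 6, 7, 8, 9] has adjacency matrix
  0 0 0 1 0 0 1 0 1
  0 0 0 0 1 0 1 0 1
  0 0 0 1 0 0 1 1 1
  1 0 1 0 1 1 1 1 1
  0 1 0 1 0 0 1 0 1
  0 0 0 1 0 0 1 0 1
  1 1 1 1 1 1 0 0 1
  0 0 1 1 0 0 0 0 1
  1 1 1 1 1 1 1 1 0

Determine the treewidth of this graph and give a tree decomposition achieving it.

The largest bag has 4 vertices, giving width 3; this decomposition certifies tw(G) ≤ 3. Conversely, {2, 5, 7, 9} is a clique of size 4, and the vertices of any clique must share a bag in every tree decomposition; so some bag has ≥ 4 vertices and tw(G) ≥ 3. Hence tw(G) = 3 exactly.

Treewidth 3.
One such decomposition:
Bags: B1 = {4, 5, 7, 9}  B2 = {4, 6, 7, 9}  B3 = {2, 5, 7, 9}  B4 = {3, 4, 7, 9}  B5 = {1, 4, 7, 9}  B6 = {3, 4, 8, 9}
Tree: B1–B2, B1–B3, B2–B4, B2–B5, B4–B6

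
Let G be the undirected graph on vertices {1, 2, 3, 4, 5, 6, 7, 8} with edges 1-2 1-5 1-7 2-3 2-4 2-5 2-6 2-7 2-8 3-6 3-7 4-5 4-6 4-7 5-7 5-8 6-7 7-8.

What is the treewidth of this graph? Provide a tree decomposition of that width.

Treewidth 3.
One such decomposition:
Bags: B1 = {2, 4, 6, 7}  B2 = {2, 4, 5, 7}  B3 = {1, 2, 5, 7}  B4 = {2, 5, 7, 8}  B5 = {2, 3, 6, 7}
Tree: B1–B2, B2–B3, B2–B4, B1–B5

Each bag holds 4 vertices, so the decomposition has width 3, which upper-bounds the treewidth. For the lower bound, the 4 vertices {2, 3, 6, 7} are pairwise adjacent, and any tree decomposition puts a clique entirely inside one bag — forcing width ≥ 3. Hence tw(G) = 3 exactly.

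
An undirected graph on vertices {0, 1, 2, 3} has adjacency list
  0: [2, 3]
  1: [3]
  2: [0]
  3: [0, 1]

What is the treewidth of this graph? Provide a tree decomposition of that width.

The largest bag has 2 vertices, giving width 1; this decomposition certifies tw(G) ≤ 1. G has an edge, so its treewidth is at least 1. Combining the bounds, tw(G) = 1.

Treewidth 1.
One optimal decomposition is:
Bags: B1 = {0, 2}  B2 = {0, 3}  B3 = {1, 3}
Tree: B1–B2, B2–B3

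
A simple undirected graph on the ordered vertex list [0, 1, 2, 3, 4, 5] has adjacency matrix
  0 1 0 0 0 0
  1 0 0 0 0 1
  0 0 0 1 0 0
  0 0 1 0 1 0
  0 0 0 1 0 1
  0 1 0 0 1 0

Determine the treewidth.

1

A width-1 tree decomposition is:
Bags: B1 = {0, 1}  B2 = {1, 5}  B3 = {4, 5}  B4 = {3, 4}  B5 = {2, 3}
Tree: B1–B2, B2–B3, B3–B4, B4–B5
Each bag holds 2 vertices, so the decomposition has width 1, which upper-bounds the treewidth. G has an edge, so its treewidth is at least 1. Combining the bounds, tw(G) = 1.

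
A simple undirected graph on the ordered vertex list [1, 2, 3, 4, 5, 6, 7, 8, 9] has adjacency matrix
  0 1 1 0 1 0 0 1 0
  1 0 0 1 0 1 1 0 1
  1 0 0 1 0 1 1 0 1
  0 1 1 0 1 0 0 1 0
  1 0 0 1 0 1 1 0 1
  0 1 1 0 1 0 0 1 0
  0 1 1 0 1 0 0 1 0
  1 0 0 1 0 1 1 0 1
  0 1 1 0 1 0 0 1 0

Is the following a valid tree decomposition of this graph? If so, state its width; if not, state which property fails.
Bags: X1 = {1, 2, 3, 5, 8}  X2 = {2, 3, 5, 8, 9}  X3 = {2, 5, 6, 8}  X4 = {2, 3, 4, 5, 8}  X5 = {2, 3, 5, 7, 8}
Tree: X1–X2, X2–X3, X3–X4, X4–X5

No — edge (3,6) lies in no bag.

A tree decomposition must satisfy three properties: every vertex lies in some bag; for every edge, both endpoints lie together in some bag; and for every vertex, the bags containing it form a connected subtree. Here edge (3,6) lies in no bag, so the decomposition is invalid.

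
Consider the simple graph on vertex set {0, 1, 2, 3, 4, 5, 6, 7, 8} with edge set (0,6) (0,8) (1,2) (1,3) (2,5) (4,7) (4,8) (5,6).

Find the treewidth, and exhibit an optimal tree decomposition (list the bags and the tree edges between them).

Treewidth 1.
Bags: B1 = {4, 7}  B2 = {4, 8}  B3 = {0, 8}  B4 = {0, 6}  B5 = {5, 6}  B6 = {2, 5}  B7 = {1, 2}  B8 = {1, 3}
Tree: B1–B2, B2–B3, B3–B4, B4–B5, B5–B6, B6–B7, B7–B8

Every bag has size at most 2, so the width is 2 − 1 = 1 and tw(G) ≤ 1. Any graph with an edge has treewidth ≥ 1, and G has the edge 7–4. Therefore the treewidth is 1.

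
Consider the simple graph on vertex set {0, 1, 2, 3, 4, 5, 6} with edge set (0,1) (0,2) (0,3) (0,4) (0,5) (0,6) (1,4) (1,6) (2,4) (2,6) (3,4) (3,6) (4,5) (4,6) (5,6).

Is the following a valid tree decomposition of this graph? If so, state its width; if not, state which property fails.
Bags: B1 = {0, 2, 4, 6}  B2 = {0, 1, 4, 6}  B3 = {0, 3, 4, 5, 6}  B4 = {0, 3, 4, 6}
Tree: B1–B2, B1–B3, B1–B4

No — bags containing vertex 3 are not connected in the tree.

A tree decomposition must satisfy three properties: every vertex lies in some bag; for every edge, both endpoints lie together in some bag; and for every vertex, the bags containing it form a connected subtree. Here bags containing vertex 3 are not connected in the tree, so the decomposition is invalid.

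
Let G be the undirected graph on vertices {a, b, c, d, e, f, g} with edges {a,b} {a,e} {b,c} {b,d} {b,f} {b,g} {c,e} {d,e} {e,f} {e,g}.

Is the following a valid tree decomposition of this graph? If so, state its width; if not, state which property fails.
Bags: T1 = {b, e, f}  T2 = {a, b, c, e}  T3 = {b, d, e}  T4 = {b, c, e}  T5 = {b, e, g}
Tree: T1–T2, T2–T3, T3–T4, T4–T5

No — bags containing vertex c are not connected in the tree.

A tree decomposition must satisfy three properties: every vertex lies in some bag; for every edge, both endpoints lie together in some bag; and for every vertex, the bags containing it form a connected subtree. Here bags containing vertex c are not connected in the tree, so the decomposition is invalid.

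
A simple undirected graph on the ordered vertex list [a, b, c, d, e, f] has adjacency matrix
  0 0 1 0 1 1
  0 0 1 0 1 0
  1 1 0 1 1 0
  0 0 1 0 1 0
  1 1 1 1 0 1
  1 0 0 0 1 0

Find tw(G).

2

A width-2 tree decomposition is:
Bags: B1 = {a, c, e}  B2 = {b, c, e}  B3 = {a, e, f}  B4 = {c, d, e}
Tree: B1–B2, B1–B3, B2–B4
Every bag has size at most 3, so the width is 3 − 1 = 2 and tw(G) ≤ 2. On the other hand G contains the 3-clique {c, d, e}. A clique must lie in a single bag of any decomposition, so no decomposition can have width below 2. Hence tw(G) = 2 exactly.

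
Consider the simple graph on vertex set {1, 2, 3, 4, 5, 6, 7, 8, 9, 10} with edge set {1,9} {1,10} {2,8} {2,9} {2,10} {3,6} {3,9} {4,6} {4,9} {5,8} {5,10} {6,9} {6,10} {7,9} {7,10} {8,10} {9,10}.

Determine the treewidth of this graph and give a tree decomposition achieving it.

Every bag has size at most 3, so the width is 3 − 1 = 2 and tw(G) ≤ 2. On the other hand G contains the 3-clique {2, 8, 10}. A clique must lie in a single bag of any decomposition, so no decomposition can have width below 2. Hence tw(G) = 2 exactly.

Treewidth 2.
Bags: B1 = {2, 9, 10}  B2 = {1, 9, 10}  B3 = {2, 8, 10}  B4 = {6, 9, 10}  B5 = {7, 9, 10}  B6 = {3, 6, 9}  B7 = {4, 6, 9}  B8 = {5, 8, 10}
Tree: B1–B2, B1–B3, B2–B4, B2–B5, B4–B6, B4–B7, B3–B8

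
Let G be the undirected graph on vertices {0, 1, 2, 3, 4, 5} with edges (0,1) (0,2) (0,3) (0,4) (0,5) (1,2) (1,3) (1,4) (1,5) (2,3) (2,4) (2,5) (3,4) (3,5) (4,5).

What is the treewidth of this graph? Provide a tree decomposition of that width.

With just one bag of size 6, the width is 6 − 1 = 5, so tw(G) ≤ 5. Conversely, {0, 1, 2, 3, 4, 5} is a clique of size 6, and the vertices of any clique must share a bag in every tree decomposition; so some bag has ≥ 6 vertices and tw(G) ≥ 5. Combining the bounds, tw(G) = 5.

Treewidth 5.
One optimal decomposition is:
Bags: B1 = {0, 1, 2, 3, 4, 5}
Tree: (single bag)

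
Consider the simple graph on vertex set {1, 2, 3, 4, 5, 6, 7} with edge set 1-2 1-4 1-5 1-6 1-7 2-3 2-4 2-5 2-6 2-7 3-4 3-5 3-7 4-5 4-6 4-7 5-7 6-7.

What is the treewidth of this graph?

A width-4 tree decomposition is:
Bags: B1 = {1, 2, 4, 5, 7}  B2 = {1, 2, 4, 6, 7}  B3 = {2, 3, 4, 5, 7}
Tree: B1–B2, B1–B3
Every bag has size at most 5, so the width is 5 − 1 = 4 and tw(G) ≤ 4. Conversely, {1, 2, 4, 5, 7} is a clique of size 5, and the vertices of any clique must share a bag in every tree decomposition; so some bag has ≥ 5 vertices and tw(G) ≥ 4. The upper and lower bounds meet at 4, so that is the treewidth.

4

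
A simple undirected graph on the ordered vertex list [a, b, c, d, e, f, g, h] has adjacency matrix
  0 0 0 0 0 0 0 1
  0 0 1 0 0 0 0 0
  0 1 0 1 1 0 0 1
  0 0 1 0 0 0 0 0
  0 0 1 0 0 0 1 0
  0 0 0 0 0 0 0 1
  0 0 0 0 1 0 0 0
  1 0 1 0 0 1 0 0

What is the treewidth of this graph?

A width-1 tree decomposition is:
Bags: B1 = {c, e}  B2 = {c, d}  B3 = {b, c}  B4 = {c, h}  B5 = {e, g}  B6 = {a, h}  B7 = {f, h}
Tree: B1–B2, B2–B3, B2–B4, B1–B5, B4–B6, B6–B7
The largest bag has 2 vertices, giving width 1; this decomposition certifies tw(G) ≤ 1. Any graph with an edge has treewidth ≥ 1, and G has the edge e–c. Therefore the treewidth is 1.

1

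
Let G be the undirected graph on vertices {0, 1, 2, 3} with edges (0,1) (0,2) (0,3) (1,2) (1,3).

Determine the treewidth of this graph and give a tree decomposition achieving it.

Every bag has size at most 3, so the width is 3 − 1 = 2 and tw(G) ≤ 2. On the other hand G contains the 3-clique {0, 1, 2}. A clique must lie in a single bag of any decomposition, so no decomposition can have width below 2. Therefore the treewidth is 2.

Treewidth 2.
One such decomposition:
Bags: B1 = {0, 1, 2}  B2 = {0, 1, 3}
Tree: B1–B2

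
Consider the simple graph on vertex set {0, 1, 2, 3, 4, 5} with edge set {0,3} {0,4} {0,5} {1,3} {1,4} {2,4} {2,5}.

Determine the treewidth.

2

A width-2 tree decomposition is:
Bags: B1 = {1, 3, 4}  B2 = {0, 3, 4}  B3 = {0, 2, 4}  B4 = {0, 2, 5}
Tree: B1–B2, B2–B3, B3–B4
Each bag holds 3 vertices, so the decomposition has width 2, which upper-bounds the treewidth. For the lower bound, G contains the cycle 1–3–0–4–1, so G is not a forest; only forests have treewidth ≤ 1, hence tw(G) ≥ 2. Combining the bounds, tw(G) = 2.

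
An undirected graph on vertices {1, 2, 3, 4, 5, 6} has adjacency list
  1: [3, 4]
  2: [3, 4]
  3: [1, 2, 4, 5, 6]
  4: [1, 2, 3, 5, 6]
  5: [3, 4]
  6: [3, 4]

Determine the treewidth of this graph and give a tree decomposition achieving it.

The largest bag has 3 vertices, giving width 2; this decomposition certifies tw(G) ≤ 2. On the other hand G contains the 3-clique {1, 3, 4}. A clique must lie in a single bag of any decomposition, so no decomposition can have width below 2. Hence tw(G) = 2 exactly.

Treewidth 2.
One optimal decomposition is:
Bags: B1 = {3, 4, 6}  B2 = {1, 3, 4}  B3 = {3, 4, 5}  B4 = {2, 3, 4}
Tree: B1–B2, B1–B3, B1–B4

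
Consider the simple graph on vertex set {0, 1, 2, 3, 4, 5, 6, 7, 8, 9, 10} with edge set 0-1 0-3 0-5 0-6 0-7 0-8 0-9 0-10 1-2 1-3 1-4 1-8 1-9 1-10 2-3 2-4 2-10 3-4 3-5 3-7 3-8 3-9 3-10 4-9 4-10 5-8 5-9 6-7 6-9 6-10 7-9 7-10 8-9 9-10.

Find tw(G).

A width-4 tree decomposition is:
Bags: B1 = {1, 3, 4, 9, 10}  B2 = {0, 1, 3, 9, 10}  B3 = {0, 3, 7, 9, 10}  B4 = {1, 2, 3, 4, 10}  B5 = {0, 1, 3, 8, 9}  B6 = {0, 6, 7, 9, 10}  B7 = {0, 3, 5, 8, 9}
Tree: B1–B2, B2–B3, B1–B4, B2–B5, B3–B6, B5–B7
Each bag holds 5 vertices, so the decomposition has width 4, which upper-bounds the treewidth. On the other hand G contains the 5-clique {0, 1, 3, 8, 9}. A clique must lie in a single bag of any decomposition, so no decomposition can have width below 4. Combining the bounds, tw(G) = 4.

4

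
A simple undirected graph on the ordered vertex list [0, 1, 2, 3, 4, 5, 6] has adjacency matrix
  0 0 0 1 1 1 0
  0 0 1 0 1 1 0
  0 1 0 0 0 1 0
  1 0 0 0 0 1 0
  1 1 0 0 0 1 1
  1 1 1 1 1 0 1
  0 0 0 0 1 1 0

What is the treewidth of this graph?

A width-2 tree decomposition is:
Bags: B1 = {1, 4, 5}  B2 = {0, 4, 5}  B3 = {1, 2, 5}  B4 = {4, 5, 6}  B5 = {0, 3, 5}
Tree: B1–B2, B1–B3, B2–B4, B2–B5
The largest bag has 3 vertices, giving width 2; this decomposition certifies tw(G) ≤ 2. On the other hand G contains the 3-clique {1, 2, 5}. A clique must lie in a single bag of any decomposition, so no decomposition can have width below 2. Combining the bounds, tw(G) = 2.

2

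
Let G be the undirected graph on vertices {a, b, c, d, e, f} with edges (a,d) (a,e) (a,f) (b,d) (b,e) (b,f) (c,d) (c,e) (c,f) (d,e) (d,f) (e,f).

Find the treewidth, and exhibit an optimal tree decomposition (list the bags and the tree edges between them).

Every bag has size at most 4, so the width is 4 − 1 = 3 and tw(G) ≤ 3. Conversely, {c, d, e, f} is a clique of size 4, and the vertices of any clique must share a bag in every tree decomposition; so some bag has ≥ 4 vertices and tw(G) ≥ 3. Hence tw(G) = 3 exactly.

Treewidth 3.
Bags: B1 = {b, d, e, f}  B2 = {a, d, e, f}  B3 = {c, d, e, f}
Tree: B1–B2, B1–B3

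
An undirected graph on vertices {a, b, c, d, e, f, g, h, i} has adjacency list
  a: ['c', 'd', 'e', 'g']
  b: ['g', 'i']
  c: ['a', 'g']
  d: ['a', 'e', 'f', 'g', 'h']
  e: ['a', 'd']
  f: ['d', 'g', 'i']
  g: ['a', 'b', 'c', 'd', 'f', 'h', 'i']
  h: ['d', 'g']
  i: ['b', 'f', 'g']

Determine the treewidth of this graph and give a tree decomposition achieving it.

Treewidth 2.
Bags: B1 = {d, f, g}  B2 = {d, g, h}  B3 = {a, d, g}  B4 = {a, c, g}  B5 = {f, g, i}  B6 = {a, d, e}  B7 = {b, g, i}
Tree: B1–B2, B2–B3, B3–B4, B1–B5, B3–B6, B5–B7

The largest bag has 3 vertices, giving width 2; this decomposition certifies tw(G) ≤ 2. On the other hand G contains the 3-clique {d, g, h}. A clique must lie in a single bag of any decomposition, so no decomposition can have width below 2. Combining the bounds, tw(G) = 2.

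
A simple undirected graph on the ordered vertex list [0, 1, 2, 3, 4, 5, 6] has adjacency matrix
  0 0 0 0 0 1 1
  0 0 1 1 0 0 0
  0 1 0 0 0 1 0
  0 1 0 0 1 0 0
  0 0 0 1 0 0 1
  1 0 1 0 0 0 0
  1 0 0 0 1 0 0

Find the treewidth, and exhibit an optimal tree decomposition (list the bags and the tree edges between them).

The largest bag has 3 vertices, giving width 2; this decomposition certifies tw(G) ≤ 2. For the lower bound, G contains the cycle 0–6–4–3–1–2–5–0, so G is not a forest; only forests have treewidth ≤ 1, hence tw(G) ≥ 2. The upper and lower bounds meet at 2, so that is the treewidth.

Treewidth 2.
One such decomposition:
Bags: B1 = {0, 4, 6}  B2 = {0, 3, 4}  B3 = {0, 1, 3}  B4 = {0, 1, 2}  B5 = {0, 2, 5}
Tree: B1–B2, B2–B3, B3–B4, B4–B5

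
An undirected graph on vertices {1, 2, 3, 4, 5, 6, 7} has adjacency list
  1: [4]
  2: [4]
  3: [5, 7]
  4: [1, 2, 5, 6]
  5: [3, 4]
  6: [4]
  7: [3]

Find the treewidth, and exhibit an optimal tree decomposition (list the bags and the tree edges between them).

Treewidth 1.
Bags: B1 = {4, 6}  B2 = {4, 5}  B3 = {3, 5}  B4 = {2, 4}  B5 = {3, 7}  B6 = {1, 4}
Tree: B1–B2, B2–B3, B2–B4, B3–B5, B1–B6

The largest bag has 2 vertices, giving width 1; this decomposition certifies tw(G) ≤ 1. G has an edge, so its treewidth is at least 1. The upper and lower bounds meet at 1, so that is the treewidth.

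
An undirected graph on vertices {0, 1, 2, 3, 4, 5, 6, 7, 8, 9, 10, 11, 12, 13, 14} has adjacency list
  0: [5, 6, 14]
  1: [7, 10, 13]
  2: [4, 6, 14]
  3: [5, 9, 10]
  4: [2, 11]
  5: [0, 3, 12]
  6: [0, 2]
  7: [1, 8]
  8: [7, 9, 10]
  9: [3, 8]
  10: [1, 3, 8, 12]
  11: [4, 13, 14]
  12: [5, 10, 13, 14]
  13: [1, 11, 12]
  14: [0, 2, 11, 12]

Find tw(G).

3

A width-3 tree decomposition is:
Bags: B1 = {0, 2, 4, 6}  B2 = {0, 2, 4, 14}  B3 = {0, 4, 11, 14}  B4 = {0, 5, 11, 14}  B5 = {5, 11, 12, 14}  B6 = {5, 11, 12, 13}  B7 = {3, 5, 12, 13}  B8 = {3, 10, 12, 13}  B9 = {1, 3, 10, 13}  B10 = {1, 3, 9, 10}  B11 = {1, 8, 9, 10}  B12 = {1, 7, 8, 9}
Tree: B1–B2, B2–B3, B3–B4, B4–B5, B5–B6, B6–B7, B7–B8, B8–B9, B9–B10, B10–B11, B11–B12
Every bag has size at most 4, so the width is 4 − 1 = 3 and tw(G) ≤ 3. For the lower bound: the 4 vertex sets {2,4,6}, {0}, {14}, {5,11,12,13} are disjoint, each induces a connected subgraph, and every pair is joined by at least one edge of G. Contracting each set to a single vertex therefore yields K_{4} as a minor, and since treewidth is minor-monotone, tw(G) ≥ tw(K_{4}) = 3. Combining the bounds, tw(G) = 3.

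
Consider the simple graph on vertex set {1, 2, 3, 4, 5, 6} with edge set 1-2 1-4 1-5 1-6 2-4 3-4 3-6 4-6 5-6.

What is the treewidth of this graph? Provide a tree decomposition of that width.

Treewidth 2.
One such decomposition:
Bags: B1 = {1, 4, 6}  B2 = {1, 5, 6}  B3 = {3, 4, 6}  B4 = {1, 2, 4}
Tree: B1–B2, B1–B3, B1–B4

Every bag has size at most 3, so the width is 3 − 1 = 2 and tw(G) ≤ 2. Conversely, {1, 2, 4} is a clique of size 3, and the vertices of any clique must share a bag in every tree decomposition; so some bag has ≥ 3 vertices and tw(G) ≥ 2. Therefore the treewidth is 2.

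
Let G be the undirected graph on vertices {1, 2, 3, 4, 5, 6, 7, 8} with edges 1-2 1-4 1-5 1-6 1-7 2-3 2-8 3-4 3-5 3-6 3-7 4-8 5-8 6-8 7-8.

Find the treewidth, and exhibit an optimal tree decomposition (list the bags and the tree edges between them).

The largest bag has 4 vertices, giving width 3; this decomposition certifies tw(G) ≤ 3. For the lower bound: the 4 vertex sets {3,4}, {2,8}, {1}, {5} are disjoint, each induces a connected subgraph, and every pair is joined by at least one edge of G. Contracting each set to a single vertex therefore yields K_{4} as a minor, and since treewidth is minor-monotone, tw(G) ≥ tw(K_{4}) = 3. Therefore the treewidth is 3.

Treewidth 3.
Bags: B1 = {1, 3, 4, 8}  B2 = {1, 2, 3, 8}  B3 = {1, 3, 5, 8}  B4 = {1, 3, 6, 8}  B5 = {1, 3, 7, 8}
Tree: B1–B2, B2–B3, B3–B4, B4–B5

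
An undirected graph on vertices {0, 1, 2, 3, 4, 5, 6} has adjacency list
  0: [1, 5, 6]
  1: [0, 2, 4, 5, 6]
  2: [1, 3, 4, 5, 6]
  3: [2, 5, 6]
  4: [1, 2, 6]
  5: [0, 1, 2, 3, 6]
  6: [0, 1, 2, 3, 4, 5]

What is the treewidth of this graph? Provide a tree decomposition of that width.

Treewidth 3.
One such decomposition:
Bags: B1 = {1, 2, 4, 6}  B2 = {1, 2, 5, 6}  B3 = {0, 1, 5, 6}  B4 = {2, 3, 5, 6}
Tree: B1–B2, B2–B3, B2–B4

Each bag holds 4 vertices, so the decomposition has width 3, which upper-bounds the treewidth. Conversely, {0, 1, 5, 6} is a clique of size 4, and the vertices of any clique must share a bag in every tree decomposition; so some bag has ≥ 4 vertices and tw(G) ≥ 3. Combining the bounds, tw(G) = 3.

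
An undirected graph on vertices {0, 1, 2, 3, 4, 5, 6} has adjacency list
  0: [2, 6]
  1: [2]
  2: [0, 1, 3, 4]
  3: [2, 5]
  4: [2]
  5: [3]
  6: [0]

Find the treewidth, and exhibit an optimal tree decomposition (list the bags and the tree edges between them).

The largest bag has 2 vertices, giving width 1; this decomposition certifies tw(G) ≤ 1. G has an edge, so its treewidth is at least 1. Combining the bounds, tw(G) = 1.

Treewidth 1.
One optimal decomposition is:
Bags: B1 = {0, 2}  B2 = {2, 3}  B3 = {1, 2}  B4 = {3, 5}  B5 = {0, 6}  B6 = {2, 4}
Tree: B1–B2, B2–B3, B2–B4, B1–B5, B2–B6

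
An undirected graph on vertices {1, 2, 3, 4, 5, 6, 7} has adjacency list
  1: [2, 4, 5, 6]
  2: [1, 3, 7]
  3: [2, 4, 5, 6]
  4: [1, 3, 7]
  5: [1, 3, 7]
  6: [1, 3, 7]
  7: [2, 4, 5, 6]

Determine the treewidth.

A width-3 tree decomposition is:
Bags: B1 = {1, 3, 6, 7}  B2 = {1, 3, 5, 7}  B3 = {1, 2, 3, 7}  B4 = {1, 3, 4, 7}
Tree: B1–B2, B2–B3, B3–B4
Every bag has size at most 4, so the width is 4 − 1 = 3 and tw(G) ≤ 3. For the lower bound: the 4 vertex sets {6,7}, {3,5}, {1}, {2} are disjoint, each induces a connected subgraph, and every pair is joined by at least one edge of G. Contracting each set to a single vertex therefore yields K_{4} as a minor, and since treewidth is minor-monotone, tw(G) ≥ tw(K_{4}) = 3. Therefore the treewidth is 3.

3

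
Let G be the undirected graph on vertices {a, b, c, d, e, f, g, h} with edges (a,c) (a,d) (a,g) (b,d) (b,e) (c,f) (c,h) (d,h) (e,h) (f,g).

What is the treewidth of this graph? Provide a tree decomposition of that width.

Each bag holds 3 vertices, so the decomposition has width 2, which upper-bounds the treewidth. The edges f–g–a–c–f form a cycle, so G is not a tree and its treewidth is at least 2. The upper and lower bounds meet at 2, so that is the treewidth.

Treewidth 2.
One such decomposition:
Bags: B1 = {c, f, g}  B2 = {a, c, g}  B3 = {a, c, h}  B4 = {a, d, h}  B5 = {d, e, h}  B6 = {b, d, e}
Tree: B1–B2, B2–B3, B3–B4, B4–B5, B5–B6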